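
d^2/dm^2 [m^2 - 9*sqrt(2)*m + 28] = 2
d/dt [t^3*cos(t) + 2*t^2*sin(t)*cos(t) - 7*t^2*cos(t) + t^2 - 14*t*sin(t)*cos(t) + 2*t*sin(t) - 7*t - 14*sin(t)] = -t^3*sin(t) + 7*t^2*sin(t) + 3*t^2*cos(t) + 2*t^2*cos(2*t) + 2*t*sin(2*t) - 12*t*cos(t) - 14*t*cos(2*t) + 2*t + 2*sin(t) - 7*sin(2*t) - 14*cos(t) - 7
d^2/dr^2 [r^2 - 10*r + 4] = 2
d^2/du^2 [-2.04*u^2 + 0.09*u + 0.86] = -4.08000000000000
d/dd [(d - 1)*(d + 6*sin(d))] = d + (d - 1)*(6*cos(d) + 1) + 6*sin(d)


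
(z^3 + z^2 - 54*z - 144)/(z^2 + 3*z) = z - 2 - 48/z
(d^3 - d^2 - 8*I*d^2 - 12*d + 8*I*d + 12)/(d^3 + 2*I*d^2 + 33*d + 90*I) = (d^2 - d*(1 + 2*I) + 2*I)/(d^2 + 8*I*d - 15)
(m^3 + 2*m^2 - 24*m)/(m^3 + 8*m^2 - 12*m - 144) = m/(m + 6)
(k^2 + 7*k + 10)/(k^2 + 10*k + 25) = (k + 2)/(k + 5)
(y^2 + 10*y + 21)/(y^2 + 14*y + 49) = (y + 3)/(y + 7)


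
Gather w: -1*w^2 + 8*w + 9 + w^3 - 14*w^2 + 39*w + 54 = w^3 - 15*w^2 + 47*w + 63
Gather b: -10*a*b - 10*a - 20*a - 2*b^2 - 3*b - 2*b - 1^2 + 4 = -30*a - 2*b^2 + b*(-10*a - 5) + 3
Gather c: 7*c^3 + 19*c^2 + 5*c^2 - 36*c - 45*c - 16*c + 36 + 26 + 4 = 7*c^3 + 24*c^2 - 97*c + 66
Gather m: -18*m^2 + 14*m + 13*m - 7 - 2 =-18*m^2 + 27*m - 9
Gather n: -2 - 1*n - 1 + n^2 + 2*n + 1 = n^2 + n - 2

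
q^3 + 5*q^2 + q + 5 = (q + 5)*(q - I)*(q + I)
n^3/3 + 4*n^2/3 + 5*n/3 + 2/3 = (n/3 + 1/3)*(n + 1)*(n + 2)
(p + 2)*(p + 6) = p^2 + 8*p + 12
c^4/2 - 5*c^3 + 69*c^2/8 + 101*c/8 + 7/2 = (c/2 + 1/4)*(c - 7)*(c - 4)*(c + 1/2)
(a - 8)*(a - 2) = a^2 - 10*a + 16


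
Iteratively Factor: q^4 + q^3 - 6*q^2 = (q)*(q^3 + q^2 - 6*q) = q^2*(q^2 + q - 6) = q^2*(q + 3)*(q - 2)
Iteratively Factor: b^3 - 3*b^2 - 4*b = (b + 1)*(b^2 - 4*b) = (b - 4)*(b + 1)*(b)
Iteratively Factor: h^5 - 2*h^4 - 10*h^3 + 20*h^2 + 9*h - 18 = (h - 1)*(h^4 - h^3 - 11*h^2 + 9*h + 18) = (h - 1)*(h + 1)*(h^3 - 2*h^2 - 9*h + 18) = (h - 1)*(h + 1)*(h + 3)*(h^2 - 5*h + 6) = (h - 3)*(h - 1)*(h + 1)*(h + 3)*(h - 2)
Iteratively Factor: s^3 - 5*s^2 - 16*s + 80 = (s - 4)*(s^2 - s - 20) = (s - 5)*(s - 4)*(s + 4)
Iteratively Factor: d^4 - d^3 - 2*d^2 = (d + 1)*(d^3 - 2*d^2) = d*(d + 1)*(d^2 - 2*d) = d^2*(d + 1)*(d - 2)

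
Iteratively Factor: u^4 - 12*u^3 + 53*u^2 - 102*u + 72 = (u - 2)*(u^3 - 10*u^2 + 33*u - 36) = (u - 4)*(u - 2)*(u^2 - 6*u + 9) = (u - 4)*(u - 3)*(u - 2)*(u - 3)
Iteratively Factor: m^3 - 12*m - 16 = (m + 2)*(m^2 - 2*m - 8) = (m + 2)^2*(m - 4)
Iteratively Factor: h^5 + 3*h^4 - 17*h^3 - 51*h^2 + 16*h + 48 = (h + 1)*(h^4 + 2*h^3 - 19*h^2 - 32*h + 48) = (h - 4)*(h + 1)*(h^3 + 6*h^2 + 5*h - 12) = (h - 4)*(h - 1)*(h + 1)*(h^2 + 7*h + 12) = (h - 4)*(h - 1)*(h + 1)*(h + 3)*(h + 4)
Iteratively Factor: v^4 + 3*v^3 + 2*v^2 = (v + 2)*(v^3 + v^2) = v*(v + 2)*(v^2 + v) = v*(v + 1)*(v + 2)*(v)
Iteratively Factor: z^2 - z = (z)*(z - 1)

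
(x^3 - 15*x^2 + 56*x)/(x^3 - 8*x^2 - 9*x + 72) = x*(x - 7)/(x^2 - 9)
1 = 1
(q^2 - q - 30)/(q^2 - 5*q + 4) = (q^2 - q - 30)/(q^2 - 5*q + 4)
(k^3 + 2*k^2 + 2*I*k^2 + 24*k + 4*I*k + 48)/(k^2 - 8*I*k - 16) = (k^2 + k*(2 + 6*I) + 12*I)/(k - 4*I)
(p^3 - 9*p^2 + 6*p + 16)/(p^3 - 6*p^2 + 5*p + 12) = (p^2 - 10*p + 16)/(p^2 - 7*p + 12)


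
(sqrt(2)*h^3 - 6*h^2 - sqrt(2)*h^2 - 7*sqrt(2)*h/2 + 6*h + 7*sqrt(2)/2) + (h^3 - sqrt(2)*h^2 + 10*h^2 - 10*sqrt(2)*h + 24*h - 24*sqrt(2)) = h^3 + sqrt(2)*h^3 - 2*sqrt(2)*h^2 + 4*h^2 - 27*sqrt(2)*h/2 + 30*h - 41*sqrt(2)/2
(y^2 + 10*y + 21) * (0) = 0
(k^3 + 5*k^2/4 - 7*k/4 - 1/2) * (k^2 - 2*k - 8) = k^5 - 3*k^4/4 - 49*k^3/4 - 7*k^2 + 15*k + 4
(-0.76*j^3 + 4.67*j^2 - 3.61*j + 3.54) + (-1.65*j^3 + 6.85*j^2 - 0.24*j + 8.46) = -2.41*j^3 + 11.52*j^2 - 3.85*j + 12.0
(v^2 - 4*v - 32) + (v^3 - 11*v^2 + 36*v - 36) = v^3 - 10*v^2 + 32*v - 68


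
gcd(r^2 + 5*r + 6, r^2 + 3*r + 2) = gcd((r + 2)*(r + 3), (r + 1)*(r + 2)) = r + 2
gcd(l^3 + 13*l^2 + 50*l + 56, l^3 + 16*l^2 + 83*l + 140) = l^2 + 11*l + 28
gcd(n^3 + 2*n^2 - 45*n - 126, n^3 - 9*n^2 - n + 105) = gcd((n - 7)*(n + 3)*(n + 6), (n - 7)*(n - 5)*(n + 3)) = n^2 - 4*n - 21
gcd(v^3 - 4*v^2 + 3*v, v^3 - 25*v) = v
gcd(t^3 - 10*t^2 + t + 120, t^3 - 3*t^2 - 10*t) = t - 5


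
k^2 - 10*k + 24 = (k - 6)*(k - 4)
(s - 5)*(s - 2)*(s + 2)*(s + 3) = s^4 - 2*s^3 - 19*s^2 + 8*s + 60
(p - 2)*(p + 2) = p^2 - 4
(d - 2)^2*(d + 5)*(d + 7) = d^4 + 8*d^3 - 9*d^2 - 92*d + 140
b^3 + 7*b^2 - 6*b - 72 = (b - 3)*(b + 4)*(b + 6)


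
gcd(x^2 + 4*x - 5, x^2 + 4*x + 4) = 1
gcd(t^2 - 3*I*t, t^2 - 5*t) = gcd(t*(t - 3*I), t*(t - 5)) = t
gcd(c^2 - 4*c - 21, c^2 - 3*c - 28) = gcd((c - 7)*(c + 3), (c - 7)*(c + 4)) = c - 7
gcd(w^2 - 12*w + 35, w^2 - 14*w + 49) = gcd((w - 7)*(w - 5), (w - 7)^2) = w - 7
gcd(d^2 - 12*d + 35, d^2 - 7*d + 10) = d - 5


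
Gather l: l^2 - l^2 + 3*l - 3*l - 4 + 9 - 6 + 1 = 0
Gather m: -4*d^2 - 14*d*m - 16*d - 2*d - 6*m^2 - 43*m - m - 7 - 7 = -4*d^2 - 18*d - 6*m^2 + m*(-14*d - 44) - 14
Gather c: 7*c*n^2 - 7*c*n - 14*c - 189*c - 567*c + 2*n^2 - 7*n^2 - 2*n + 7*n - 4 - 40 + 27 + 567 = c*(7*n^2 - 7*n - 770) - 5*n^2 + 5*n + 550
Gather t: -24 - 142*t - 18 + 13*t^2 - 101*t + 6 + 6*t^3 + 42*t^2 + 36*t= 6*t^3 + 55*t^2 - 207*t - 36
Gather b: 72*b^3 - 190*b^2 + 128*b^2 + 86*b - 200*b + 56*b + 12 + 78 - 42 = 72*b^3 - 62*b^2 - 58*b + 48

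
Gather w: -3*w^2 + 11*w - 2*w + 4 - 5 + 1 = -3*w^2 + 9*w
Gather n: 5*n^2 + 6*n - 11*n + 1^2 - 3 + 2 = 5*n^2 - 5*n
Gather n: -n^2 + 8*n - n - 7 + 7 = -n^2 + 7*n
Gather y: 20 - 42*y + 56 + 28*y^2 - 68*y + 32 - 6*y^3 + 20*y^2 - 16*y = -6*y^3 + 48*y^2 - 126*y + 108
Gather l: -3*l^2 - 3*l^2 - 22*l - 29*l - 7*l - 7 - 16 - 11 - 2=-6*l^2 - 58*l - 36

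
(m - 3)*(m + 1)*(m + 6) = m^3 + 4*m^2 - 15*m - 18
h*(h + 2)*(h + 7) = h^3 + 9*h^2 + 14*h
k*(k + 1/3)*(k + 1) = k^3 + 4*k^2/3 + k/3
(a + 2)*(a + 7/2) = a^2 + 11*a/2 + 7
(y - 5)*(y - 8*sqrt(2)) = y^2 - 8*sqrt(2)*y - 5*y + 40*sqrt(2)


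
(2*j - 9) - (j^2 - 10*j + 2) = -j^2 + 12*j - 11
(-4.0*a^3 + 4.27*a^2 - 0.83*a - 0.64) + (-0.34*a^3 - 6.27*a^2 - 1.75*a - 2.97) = -4.34*a^3 - 2.0*a^2 - 2.58*a - 3.61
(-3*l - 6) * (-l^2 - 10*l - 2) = 3*l^3 + 36*l^2 + 66*l + 12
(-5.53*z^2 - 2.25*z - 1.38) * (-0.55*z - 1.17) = 3.0415*z^3 + 7.7076*z^2 + 3.3915*z + 1.6146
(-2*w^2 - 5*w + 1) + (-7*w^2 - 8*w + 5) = -9*w^2 - 13*w + 6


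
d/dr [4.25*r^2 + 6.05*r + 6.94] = 8.5*r + 6.05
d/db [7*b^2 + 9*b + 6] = 14*b + 9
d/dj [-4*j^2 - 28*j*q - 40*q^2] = -8*j - 28*q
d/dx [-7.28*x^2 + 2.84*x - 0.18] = 2.84 - 14.56*x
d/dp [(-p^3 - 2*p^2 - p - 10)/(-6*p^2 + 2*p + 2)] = (3*p^4 - 2*p^3 - 8*p^2 - 64*p + 9)/(2*(9*p^4 - 6*p^3 - 5*p^2 + 2*p + 1))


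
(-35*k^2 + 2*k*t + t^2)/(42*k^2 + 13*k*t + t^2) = (-5*k + t)/(6*k + t)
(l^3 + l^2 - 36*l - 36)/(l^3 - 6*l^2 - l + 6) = (l + 6)/(l - 1)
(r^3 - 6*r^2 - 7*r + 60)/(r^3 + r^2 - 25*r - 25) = (r^2 - r - 12)/(r^2 + 6*r + 5)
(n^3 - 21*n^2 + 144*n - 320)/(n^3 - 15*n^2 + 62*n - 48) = (n^2 - 13*n + 40)/(n^2 - 7*n + 6)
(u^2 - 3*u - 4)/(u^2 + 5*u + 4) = (u - 4)/(u + 4)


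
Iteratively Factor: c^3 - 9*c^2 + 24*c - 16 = (c - 4)*(c^2 - 5*c + 4) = (c - 4)^2*(c - 1)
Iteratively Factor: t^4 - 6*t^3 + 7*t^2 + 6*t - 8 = (t - 2)*(t^3 - 4*t^2 - t + 4) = (t - 2)*(t + 1)*(t^2 - 5*t + 4) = (t - 4)*(t - 2)*(t + 1)*(t - 1)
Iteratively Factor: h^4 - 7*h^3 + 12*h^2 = (h)*(h^3 - 7*h^2 + 12*h) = h*(h - 3)*(h^2 - 4*h) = h^2*(h - 3)*(h - 4)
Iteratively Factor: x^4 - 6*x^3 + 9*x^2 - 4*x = (x - 1)*(x^3 - 5*x^2 + 4*x) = x*(x - 1)*(x^2 - 5*x + 4) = x*(x - 1)^2*(x - 4)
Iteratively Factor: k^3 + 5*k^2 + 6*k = (k)*(k^2 + 5*k + 6) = k*(k + 3)*(k + 2)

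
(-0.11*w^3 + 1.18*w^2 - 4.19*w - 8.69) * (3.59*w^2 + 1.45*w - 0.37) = -0.3949*w^5 + 4.0767*w^4 - 13.2904*w^3 - 37.7092*w^2 - 11.0502*w + 3.2153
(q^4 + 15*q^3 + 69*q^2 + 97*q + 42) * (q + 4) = q^5 + 19*q^4 + 129*q^3 + 373*q^2 + 430*q + 168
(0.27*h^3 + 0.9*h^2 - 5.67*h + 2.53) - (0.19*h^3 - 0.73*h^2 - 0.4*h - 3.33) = 0.08*h^3 + 1.63*h^2 - 5.27*h + 5.86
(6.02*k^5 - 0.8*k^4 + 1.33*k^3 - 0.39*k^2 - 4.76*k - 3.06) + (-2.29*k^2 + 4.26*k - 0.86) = 6.02*k^5 - 0.8*k^4 + 1.33*k^3 - 2.68*k^2 - 0.5*k - 3.92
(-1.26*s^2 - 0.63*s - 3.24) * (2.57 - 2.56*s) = 3.2256*s^3 - 1.6254*s^2 + 6.6753*s - 8.3268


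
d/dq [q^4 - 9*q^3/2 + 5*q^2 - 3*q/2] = 4*q^3 - 27*q^2/2 + 10*q - 3/2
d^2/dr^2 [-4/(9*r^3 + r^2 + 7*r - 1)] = 8*((27*r + 1)*(9*r^3 + r^2 + 7*r - 1) - (27*r^2 + 2*r + 7)^2)/(9*r^3 + r^2 + 7*r - 1)^3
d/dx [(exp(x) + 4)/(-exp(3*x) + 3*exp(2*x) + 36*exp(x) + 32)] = (2*exp(x) - 7)*exp(x)/(exp(4*x) - 14*exp(3*x) + 33*exp(2*x) + 112*exp(x) + 64)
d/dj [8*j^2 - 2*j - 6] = 16*j - 2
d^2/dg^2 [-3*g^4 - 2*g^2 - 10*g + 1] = -36*g^2 - 4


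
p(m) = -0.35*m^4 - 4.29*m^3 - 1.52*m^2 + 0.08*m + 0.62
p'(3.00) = -162.67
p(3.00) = -157.00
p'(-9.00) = 5.57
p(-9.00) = 707.84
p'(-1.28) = -14.18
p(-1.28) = 6.08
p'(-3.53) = -87.98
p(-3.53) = 115.76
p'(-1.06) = -9.49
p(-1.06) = 3.49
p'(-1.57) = -21.45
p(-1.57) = 11.22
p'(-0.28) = -0.05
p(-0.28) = 0.57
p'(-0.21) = 0.16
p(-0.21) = 0.58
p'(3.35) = -207.17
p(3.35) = -221.53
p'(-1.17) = -11.74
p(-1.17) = 4.66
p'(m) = -1.4*m^3 - 12.87*m^2 - 3.04*m + 0.08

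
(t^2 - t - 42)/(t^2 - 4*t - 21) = (t + 6)/(t + 3)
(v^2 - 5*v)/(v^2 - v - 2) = v*(5 - v)/(-v^2 + v + 2)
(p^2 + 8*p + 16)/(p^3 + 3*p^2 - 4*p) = (p + 4)/(p*(p - 1))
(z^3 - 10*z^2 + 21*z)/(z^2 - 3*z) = z - 7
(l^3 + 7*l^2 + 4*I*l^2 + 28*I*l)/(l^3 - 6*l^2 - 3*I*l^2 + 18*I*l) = (l^2 + l*(7 + 4*I) + 28*I)/(l^2 - 3*l*(2 + I) + 18*I)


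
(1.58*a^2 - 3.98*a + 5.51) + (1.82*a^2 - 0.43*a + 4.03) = 3.4*a^2 - 4.41*a + 9.54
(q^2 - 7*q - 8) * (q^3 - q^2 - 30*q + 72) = q^5 - 8*q^4 - 31*q^3 + 290*q^2 - 264*q - 576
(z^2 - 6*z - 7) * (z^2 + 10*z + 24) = z^4 + 4*z^3 - 43*z^2 - 214*z - 168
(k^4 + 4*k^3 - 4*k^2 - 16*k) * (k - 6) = k^5 - 2*k^4 - 28*k^3 + 8*k^2 + 96*k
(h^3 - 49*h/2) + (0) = h^3 - 49*h/2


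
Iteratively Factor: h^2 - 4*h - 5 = (h - 5)*(h + 1)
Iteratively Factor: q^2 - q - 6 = (q - 3)*(q + 2)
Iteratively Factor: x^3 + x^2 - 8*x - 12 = (x + 2)*(x^2 - x - 6) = (x + 2)^2*(x - 3)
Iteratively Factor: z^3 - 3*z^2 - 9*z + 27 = (z + 3)*(z^2 - 6*z + 9) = (z - 3)*(z + 3)*(z - 3)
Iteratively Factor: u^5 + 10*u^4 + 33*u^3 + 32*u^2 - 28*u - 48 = (u + 3)*(u^4 + 7*u^3 + 12*u^2 - 4*u - 16) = (u + 2)*(u + 3)*(u^3 + 5*u^2 + 2*u - 8) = (u + 2)^2*(u + 3)*(u^2 + 3*u - 4) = (u + 2)^2*(u + 3)*(u + 4)*(u - 1)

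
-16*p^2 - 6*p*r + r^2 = (-8*p + r)*(2*p + r)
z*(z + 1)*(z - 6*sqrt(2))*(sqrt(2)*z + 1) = sqrt(2)*z^4 - 11*z^3 + sqrt(2)*z^3 - 11*z^2 - 6*sqrt(2)*z^2 - 6*sqrt(2)*z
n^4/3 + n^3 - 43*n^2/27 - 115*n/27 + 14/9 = (n/3 + 1)*(n - 2)*(n - 1/3)*(n + 7/3)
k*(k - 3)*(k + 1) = k^3 - 2*k^2 - 3*k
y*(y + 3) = y^2 + 3*y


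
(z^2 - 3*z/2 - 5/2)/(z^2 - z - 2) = (z - 5/2)/(z - 2)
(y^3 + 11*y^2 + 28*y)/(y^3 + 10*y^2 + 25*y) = (y^2 + 11*y + 28)/(y^2 + 10*y + 25)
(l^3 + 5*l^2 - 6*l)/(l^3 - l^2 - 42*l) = (l - 1)/(l - 7)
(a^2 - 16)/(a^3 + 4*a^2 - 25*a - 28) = (a + 4)/(a^2 + 8*a + 7)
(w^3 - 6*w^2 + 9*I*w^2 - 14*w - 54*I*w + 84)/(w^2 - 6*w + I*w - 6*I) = (w^2 + 9*I*w - 14)/(w + I)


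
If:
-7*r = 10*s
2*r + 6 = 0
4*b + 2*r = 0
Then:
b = 3/2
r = -3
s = 21/10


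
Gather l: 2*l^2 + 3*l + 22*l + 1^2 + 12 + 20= 2*l^2 + 25*l + 33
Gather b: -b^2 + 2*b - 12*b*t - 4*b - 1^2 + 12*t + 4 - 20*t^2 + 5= -b^2 + b*(-12*t - 2) - 20*t^2 + 12*t + 8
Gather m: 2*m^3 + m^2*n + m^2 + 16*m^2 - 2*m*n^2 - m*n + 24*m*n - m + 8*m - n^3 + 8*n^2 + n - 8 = 2*m^3 + m^2*(n + 17) + m*(-2*n^2 + 23*n + 7) - n^3 + 8*n^2 + n - 8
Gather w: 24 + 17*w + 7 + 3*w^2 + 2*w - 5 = 3*w^2 + 19*w + 26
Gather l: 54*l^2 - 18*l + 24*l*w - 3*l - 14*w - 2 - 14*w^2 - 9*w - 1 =54*l^2 + l*(24*w - 21) - 14*w^2 - 23*w - 3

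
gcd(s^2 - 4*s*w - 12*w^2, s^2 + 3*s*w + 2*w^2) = s + 2*w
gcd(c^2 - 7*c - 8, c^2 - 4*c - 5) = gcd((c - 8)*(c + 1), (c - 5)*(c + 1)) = c + 1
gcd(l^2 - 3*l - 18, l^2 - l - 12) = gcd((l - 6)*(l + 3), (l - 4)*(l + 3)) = l + 3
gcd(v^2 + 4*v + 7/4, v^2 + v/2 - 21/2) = v + 7/2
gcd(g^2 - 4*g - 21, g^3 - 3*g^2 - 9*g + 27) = g + 3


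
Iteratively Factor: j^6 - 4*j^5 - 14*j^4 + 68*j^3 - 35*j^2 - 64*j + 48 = (j - 3)*(j^5 - j^4 - 17*j^3 + 17*j^2 + 16*j - 16) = (j - 3)*(j + 1)*(j^4 - 2*j^3 - 15*j^2 + 32*j - 16) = (j - 4)*(j - 3)*(j + 1)*(j^3 + 2*j^2 - 7*j + 4) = (j - 4)*(j - 3)*(j - 1)*(j + 1)*(j^2 + 3*j - 4) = (j - 4)*(j - 3)*(j - 1)^2*(j + 1)*(j + 4)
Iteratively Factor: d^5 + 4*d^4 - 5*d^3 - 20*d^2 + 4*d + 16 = (d + 1)*(d^4 + 3*d^3 - 8*d^2 - 12*d + 16) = (d - 2)*(d + 1)*(d^3 + 5*d^2 + 2*d - 8) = (d - 2)*(d - 1)*(d + 1)*(d^2 + 6*d + 8) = (d - 2)*(d - 1)*(d + 1)*(d + 2)*(d + 4)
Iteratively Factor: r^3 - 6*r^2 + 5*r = (r)*(r^2 - 6*r + 5) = r*(r - 5)*(r - 1)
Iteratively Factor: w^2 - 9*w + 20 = (w - 5)*(w - 4)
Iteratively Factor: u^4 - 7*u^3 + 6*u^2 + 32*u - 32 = (u - 4)*(u^3 - 3*u^2 - 6*u + 8) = (u - 4)*(u + 2)*(u^2 - 5*u + 4) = (u - 4)*(u - 1)*(u + 2)*(u - 4)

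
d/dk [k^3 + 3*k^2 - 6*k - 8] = 3*k^2 + 6*k - 6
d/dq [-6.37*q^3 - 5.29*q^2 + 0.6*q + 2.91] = -19.11*q^2 - 10.58*q + 0.6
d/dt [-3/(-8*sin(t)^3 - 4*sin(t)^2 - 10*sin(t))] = 3*(-4*sin(t) + 6*cos(2*t) - 11)*cos(t)/(2*(4*sin(t)^2 + 2*sin(t) + 5)^2*sin(t)^2)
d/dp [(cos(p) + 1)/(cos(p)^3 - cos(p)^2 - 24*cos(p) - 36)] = 2*(-sin(p)^2*cos(p) - sin(p)^2 + 7)*sin(p)/(-cos(p)^3 + cos(p)^2 + 24*cos(p) + 36)^2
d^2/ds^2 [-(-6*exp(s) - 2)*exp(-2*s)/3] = 2*(3*exp(s) + 4)*exp(-2*s)/3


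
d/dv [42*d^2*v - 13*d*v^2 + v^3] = 42*d^2 - 26*d*v + 3*v^2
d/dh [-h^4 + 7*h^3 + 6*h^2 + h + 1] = -4*h^3 + 21*h^2 + 12*h + 1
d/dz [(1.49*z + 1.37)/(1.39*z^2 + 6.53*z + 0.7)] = (2.0711*z^2 + 9.7297*z - (1.49*z + 1.37)*(2.78*z + 6.53) + 1.043)/(1.39*z^2 + 6.53*z + 0.7)^2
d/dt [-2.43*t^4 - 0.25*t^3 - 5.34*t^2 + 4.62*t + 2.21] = -9.72*t^3 - 0.75*t^2 - 10.68*t + 4.62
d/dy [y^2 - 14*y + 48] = 2*y - 14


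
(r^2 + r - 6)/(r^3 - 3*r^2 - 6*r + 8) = (r^2 + r - 6)/(r^3 - 3*r^2 - 6*r + 8)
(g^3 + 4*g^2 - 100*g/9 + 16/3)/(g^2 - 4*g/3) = g + 16/3 - 4/g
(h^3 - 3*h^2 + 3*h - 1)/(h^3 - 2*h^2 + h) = (h - 1)/h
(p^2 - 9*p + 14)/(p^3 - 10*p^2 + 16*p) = (p - 7)/(p*(p - 8))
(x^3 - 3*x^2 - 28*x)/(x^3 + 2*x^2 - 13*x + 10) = x*(x^2 - 3*x - 28)/(x^3 + 2*x^2 - 13*x + 10)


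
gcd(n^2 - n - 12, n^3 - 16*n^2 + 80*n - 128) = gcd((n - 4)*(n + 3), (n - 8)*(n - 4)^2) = n - 4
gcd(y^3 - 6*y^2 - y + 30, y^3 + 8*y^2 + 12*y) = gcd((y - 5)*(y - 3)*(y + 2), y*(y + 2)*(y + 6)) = y + 2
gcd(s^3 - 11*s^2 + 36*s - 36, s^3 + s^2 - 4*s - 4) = s - 2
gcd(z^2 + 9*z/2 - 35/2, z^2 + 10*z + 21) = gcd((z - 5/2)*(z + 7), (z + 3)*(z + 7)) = z + 7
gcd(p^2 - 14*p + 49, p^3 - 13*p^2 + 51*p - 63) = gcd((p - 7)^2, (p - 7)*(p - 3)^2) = p - 7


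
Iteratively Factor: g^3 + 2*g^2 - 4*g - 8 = (g - 2)*(g^2 + 4*g + 4) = (g - 2)*(g + 2)*(g + 2)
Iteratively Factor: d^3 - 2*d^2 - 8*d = (d + 2)*(d^2 - 4*d) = (d - 4)*(d + 2)*(d)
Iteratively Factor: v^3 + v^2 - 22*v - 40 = (v + 2)*(v^2 - v - 20) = (v + 2)*(v + 4)*(v - 5)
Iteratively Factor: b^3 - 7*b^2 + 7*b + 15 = (b + 1)*(b^2 - 8*b + 15) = (b - 3)*(b + 1)*(b - 5)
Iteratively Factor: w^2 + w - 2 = (w - 1)*(w + 2)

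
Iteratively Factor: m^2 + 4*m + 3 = (m + 1)*(m + 3)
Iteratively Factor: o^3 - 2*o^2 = (o)*(o^2 - 2*o) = o*(o - 2)*(o)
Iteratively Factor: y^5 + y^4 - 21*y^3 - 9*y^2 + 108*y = (y + 4)*(y^4 - 3*y^3 - 9*y^2 + 27*y) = y*(y + 4)*(y^3 - 3*y^2 - 9*y + 27) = y*(y - 3)*(y + 4)*(y^2 - 9) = y*(y - 3)*(y + 3)*(y + 4)*(y - 3)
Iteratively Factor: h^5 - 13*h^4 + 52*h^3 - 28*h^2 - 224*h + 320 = (h - 2)*(h^4 - 11*h^3 + 30*h^2 + 32*h - 160) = (h - 5)*(h - 2)*(h^3 - 6*h^2 + 32) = (h - 5)*(h - 2)*(h + 2)*(h^2 - 8*h + 16) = (h - 5)*(h - 4)*(h - 2)*(h + 2)*(h - 4)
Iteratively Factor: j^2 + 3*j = (j)*(j + 3)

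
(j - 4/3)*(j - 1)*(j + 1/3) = j^3 - 2*j^2 + 5*j/9 + 4/9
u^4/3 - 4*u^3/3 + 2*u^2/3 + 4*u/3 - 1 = (u/3 + 1/3)*(u - 3)*(u - 1)^2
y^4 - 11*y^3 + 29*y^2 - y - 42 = (y - 7)*(y - 3)*(y - 2)*(y + 1)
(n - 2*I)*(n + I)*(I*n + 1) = I*n^3 + 2*n^2 + I*n + 2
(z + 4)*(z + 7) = z^2 + 11*z + 28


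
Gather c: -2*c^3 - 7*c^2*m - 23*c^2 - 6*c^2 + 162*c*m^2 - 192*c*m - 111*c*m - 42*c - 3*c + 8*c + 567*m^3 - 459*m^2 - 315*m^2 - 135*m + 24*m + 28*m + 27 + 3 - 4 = -2*c^3 + c^2*(-7*m - 29) + c*(162*m^2 - 303*m - 37) + 567*m^3 - 774*m^2 - 83*m + 26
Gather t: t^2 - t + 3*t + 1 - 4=t^2 + 2*t - 3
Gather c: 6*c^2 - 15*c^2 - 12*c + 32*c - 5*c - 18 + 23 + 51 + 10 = -9*c^2 + 15*c + 66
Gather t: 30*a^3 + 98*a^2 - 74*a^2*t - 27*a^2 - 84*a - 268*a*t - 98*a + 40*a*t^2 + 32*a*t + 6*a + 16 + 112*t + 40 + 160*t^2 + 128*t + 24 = 30*a^3 + 71*a^2 - 176*a + t^2*(40*a + 160) + t*(-74*a^2 - 236*a + 240) + 80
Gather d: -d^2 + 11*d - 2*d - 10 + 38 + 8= -d^2 + 9*d + 36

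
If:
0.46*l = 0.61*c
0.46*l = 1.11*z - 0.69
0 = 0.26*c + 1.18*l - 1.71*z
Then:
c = 1.20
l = 1.59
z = 1.28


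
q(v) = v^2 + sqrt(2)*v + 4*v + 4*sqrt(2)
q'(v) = 2*v + sqrt(2) + 4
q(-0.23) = 4.46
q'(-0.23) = 4.95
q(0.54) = 8.87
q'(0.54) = 6.49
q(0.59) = 9.20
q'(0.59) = 6.59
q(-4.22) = 0.62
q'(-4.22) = -3.03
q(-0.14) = 4.92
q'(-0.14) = 5.13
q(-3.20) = -1.43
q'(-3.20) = -0.99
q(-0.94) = 1.45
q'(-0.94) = 3.53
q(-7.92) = 25.50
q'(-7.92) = -10.43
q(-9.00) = 37.93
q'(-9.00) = -12.59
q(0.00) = 5.66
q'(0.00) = 5.41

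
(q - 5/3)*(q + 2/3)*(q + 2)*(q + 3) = q^4 + 4*q^3 - q^2/9 - 104*q/9 - 20/3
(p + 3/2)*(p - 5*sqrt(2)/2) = p^2 - 5*sqrt(2)*p/2 + 3*p/2 - 15*sqrt(2)/4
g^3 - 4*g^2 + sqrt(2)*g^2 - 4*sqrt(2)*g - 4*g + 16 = (g - 4)*(g - sqrt(2))*(g + 2*sqrt(2))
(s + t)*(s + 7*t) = s^2 + 8*s*t + 7*t^2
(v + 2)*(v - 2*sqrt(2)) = v^2 - 2*sqrt(2)*v + 2*v - 4*sqrt(2)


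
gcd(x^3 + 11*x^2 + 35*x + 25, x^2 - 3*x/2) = 1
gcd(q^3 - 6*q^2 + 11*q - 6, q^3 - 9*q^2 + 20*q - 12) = q^2 - 3*q + 2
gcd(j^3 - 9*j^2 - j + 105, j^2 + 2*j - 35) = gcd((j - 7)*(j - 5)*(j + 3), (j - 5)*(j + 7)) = j - 5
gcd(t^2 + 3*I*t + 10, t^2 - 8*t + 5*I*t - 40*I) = t + 5*I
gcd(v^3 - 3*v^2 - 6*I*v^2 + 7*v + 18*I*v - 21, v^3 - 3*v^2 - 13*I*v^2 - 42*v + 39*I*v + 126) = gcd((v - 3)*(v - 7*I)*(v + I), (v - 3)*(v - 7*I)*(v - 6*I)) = v^2 + v*(-3 - 7*I) + 21*I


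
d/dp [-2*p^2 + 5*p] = 5 - 4*p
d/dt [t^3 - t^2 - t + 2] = 3*t^2 - 2*t - 1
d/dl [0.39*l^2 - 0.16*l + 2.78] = 0.78*l - 0.16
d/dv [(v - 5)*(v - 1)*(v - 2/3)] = 3*v^2 - 40*v/3 + 9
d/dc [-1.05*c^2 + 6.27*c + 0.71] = 6.27 - 2.1*c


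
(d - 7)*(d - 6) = d^2 - 13*d + 42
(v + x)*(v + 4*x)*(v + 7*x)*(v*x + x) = v^4*x + 12*v^3*x^2 + v^3*x + 39*v^2*x^3 + 12*v^2*x^2 + 28*v*x^4 + 39*v*x^3 + 28*x^4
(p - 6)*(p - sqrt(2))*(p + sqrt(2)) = p^3 - 6*p^2 - 2*p + 12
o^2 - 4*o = o*(o - 4)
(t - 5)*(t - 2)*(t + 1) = t^3 - 6*t^2 + 3*t + 10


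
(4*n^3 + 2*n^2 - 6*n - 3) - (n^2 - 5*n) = 4*n^3 + n^2 - n - 3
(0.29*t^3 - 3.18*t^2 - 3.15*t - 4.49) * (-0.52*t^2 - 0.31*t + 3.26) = -0.1508*t^5 + 1.5637*t^4 + 3.5692*t^3 - 7.0555*t^2 - 8.8771*t - 14.6374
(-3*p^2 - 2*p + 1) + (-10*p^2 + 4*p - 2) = -13*p^2 + 2*p - 1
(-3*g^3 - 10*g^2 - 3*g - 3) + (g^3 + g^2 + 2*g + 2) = -2*g^3 - 9*g^2 - g - 1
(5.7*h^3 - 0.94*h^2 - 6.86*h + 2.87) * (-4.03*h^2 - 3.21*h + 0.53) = -22.971*h^5 - 14.5088*h^4 + 33.6842*h^3 + 9.9563*h^2 - 12.8485*h + 1.5211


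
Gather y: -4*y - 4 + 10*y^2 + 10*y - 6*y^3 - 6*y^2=-6*y^3 + 4*y^2 + 6*y - 4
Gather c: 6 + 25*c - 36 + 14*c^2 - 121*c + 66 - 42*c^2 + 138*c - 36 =-28*c^2 + 42*c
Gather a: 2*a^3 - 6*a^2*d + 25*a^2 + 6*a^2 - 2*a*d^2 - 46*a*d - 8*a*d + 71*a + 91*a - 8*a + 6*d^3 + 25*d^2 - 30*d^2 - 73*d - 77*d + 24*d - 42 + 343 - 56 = 2*a^3 + a^2*(31 - 6*d) + a*(-2*d^2 - 54*d + 154) + 6*d^3 - 5*d^2 - 126*d + 245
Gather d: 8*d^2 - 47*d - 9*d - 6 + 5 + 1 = 8*d^2 - 56*d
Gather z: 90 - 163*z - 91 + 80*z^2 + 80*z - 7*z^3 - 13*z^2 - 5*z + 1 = -7*z^3 + 67*z^2 - 88*z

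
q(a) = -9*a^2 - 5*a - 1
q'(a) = -18*a - 5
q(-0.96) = -4.49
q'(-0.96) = 12.28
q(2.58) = -73.81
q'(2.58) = -51.44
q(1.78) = -38.42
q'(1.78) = -37.04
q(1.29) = -22.43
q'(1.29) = -28.22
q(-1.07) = -5.95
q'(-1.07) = 14.26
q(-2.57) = -47.59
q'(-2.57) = 41.26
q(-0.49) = -0.71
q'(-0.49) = 3.82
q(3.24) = -111.68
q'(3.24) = -63.32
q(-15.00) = -1951.00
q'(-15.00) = 265.00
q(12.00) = -1357.00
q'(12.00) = -221.00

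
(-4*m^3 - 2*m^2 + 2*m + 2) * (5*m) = -20*m^4 - 10*m^3 + 10*m^2 + 10*m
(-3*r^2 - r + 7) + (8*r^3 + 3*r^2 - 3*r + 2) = 8*r^3 - 4*r + 9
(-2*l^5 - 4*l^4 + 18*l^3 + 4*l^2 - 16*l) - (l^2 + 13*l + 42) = -2*l^5 - 4*l^4 + 18*l^3 + 3*l^2 - 29*l - 42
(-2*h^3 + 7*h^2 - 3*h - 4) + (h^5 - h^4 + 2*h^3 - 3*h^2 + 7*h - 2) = h^5 - h^4 + 4*h^2 + 4*h - 6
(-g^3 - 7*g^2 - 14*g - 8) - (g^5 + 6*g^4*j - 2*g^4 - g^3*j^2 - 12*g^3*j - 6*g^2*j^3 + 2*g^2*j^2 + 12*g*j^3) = -g^5 - 6*g^4*j + 2*g^4 + g^3*j^2 + 12*g^3*j - g^3 + 6*g^2*j^3 - 2*g^2*j^2 - 7*g^2 - 12*g*j^3 - 14*g - 8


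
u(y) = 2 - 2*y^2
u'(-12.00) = 48.00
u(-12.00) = -286.00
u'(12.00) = -48.00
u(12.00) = -286.00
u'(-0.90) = 3.60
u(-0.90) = 0.38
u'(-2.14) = 8.56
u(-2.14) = -7.16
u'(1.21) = -4.84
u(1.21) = -0.93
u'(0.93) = -3.72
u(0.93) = 0.27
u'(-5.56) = 22.24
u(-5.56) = -59.83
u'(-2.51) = 10.04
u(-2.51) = -10.60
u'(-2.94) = 11.76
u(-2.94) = -15.29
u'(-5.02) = 20.08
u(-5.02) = -48.40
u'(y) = -4*y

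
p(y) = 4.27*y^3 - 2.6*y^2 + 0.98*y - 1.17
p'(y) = 12.81*y^2 - 5.2*y + 0.98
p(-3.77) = -270.62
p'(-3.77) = 202.65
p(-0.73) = -4.93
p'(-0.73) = 11.60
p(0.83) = 0.29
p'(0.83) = 5.49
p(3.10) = 104.09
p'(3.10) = 107.96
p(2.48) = 50.40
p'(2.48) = 66.87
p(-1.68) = -30.40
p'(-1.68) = 45.87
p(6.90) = 1284.54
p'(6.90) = 574.98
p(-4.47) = -438.87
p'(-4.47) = 280.18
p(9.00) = 2909.88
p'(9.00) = 991.79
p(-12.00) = -7765.89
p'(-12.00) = 1908.02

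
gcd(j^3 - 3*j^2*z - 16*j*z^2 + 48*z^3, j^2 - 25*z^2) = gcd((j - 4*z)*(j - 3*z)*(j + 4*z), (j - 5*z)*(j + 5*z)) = 1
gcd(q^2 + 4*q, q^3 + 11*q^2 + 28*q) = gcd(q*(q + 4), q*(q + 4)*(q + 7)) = q^2 + 4*q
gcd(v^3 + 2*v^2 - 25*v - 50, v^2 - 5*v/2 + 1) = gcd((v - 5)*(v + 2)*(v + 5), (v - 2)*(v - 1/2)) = 1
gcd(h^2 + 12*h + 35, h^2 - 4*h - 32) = 1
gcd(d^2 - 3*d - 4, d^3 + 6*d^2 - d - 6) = d + 1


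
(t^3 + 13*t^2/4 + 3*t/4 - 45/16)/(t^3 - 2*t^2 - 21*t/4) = (8*t^2 + 14*t - 15)/(4*t*(2*t - 7))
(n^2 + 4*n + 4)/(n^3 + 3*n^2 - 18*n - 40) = (n + 2)/(n^2 + n - 20)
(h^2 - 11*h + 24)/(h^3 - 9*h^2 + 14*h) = (h^2 - 11*h + 24)/(h*(h^2 - 9*h + 14))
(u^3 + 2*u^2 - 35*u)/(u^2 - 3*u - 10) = u*(u + 7)/(u + 2)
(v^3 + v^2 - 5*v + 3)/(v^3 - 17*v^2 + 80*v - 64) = (v^2 + 2*v - 3)/(v^2 - 16*v + 64)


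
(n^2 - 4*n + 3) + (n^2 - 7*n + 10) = 2*n^2 - 11*n + 13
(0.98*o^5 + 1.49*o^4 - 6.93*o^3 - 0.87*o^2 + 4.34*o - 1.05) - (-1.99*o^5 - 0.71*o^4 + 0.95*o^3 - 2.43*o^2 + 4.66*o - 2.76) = 2.97*o^5 + 2.2*o^4 - 7.88*o^3 + 1.56*o^2 - 0.32*o + 1.71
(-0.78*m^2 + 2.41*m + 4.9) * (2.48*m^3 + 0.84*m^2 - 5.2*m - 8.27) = -1.9344*m^5 + 5.3216*m^4 + 18.2324*m^3 - 1.9654*m^2 - 45.4107*m - 40.523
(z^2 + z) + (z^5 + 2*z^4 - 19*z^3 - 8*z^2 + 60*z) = z^5 + 2*z^4 - 19*z^3 - 7*z^2 + 61*z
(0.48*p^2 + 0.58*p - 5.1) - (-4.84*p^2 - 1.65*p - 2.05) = 5.32*p^2 + 2.23*p - 3.05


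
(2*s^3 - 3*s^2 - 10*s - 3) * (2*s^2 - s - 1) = 4*s^5 - 8*s^4 - 19*s^3 + 7*s^2 + 13*s + 3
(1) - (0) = 1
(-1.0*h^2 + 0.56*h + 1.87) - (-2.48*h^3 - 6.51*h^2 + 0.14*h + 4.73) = 2.48*h^3 + 5.51*h^2 + 0.42*h - 2.86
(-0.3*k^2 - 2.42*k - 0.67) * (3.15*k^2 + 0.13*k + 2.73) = -0.945*k^4 - 7.662*k^3 - 3.2441*k^2 - 6.6937*k - 1.8291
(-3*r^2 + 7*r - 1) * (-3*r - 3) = 9*r^3 - 12*r^2 - 18*r + 3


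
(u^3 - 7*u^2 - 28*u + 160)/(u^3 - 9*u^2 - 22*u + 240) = (u - 4)/(u - 6)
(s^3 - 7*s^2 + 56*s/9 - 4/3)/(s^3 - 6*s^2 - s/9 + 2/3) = (3*s - 2)/(3*s + 1)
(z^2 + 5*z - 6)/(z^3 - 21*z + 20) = (z + 6)/(z^2 + z - 20)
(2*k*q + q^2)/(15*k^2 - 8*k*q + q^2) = q*(2*k + q)/(15*k^2 - 8*k*q + q^2)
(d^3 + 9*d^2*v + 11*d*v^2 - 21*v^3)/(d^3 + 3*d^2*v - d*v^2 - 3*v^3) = (d + 7*v)/(d + v)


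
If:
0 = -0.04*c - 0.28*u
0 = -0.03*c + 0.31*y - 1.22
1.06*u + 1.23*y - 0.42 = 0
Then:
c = 136.46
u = -19.49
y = 17.14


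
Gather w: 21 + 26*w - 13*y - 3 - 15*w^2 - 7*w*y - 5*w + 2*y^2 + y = -15*w^2 + w*(21 - 7*y) + 2*y^2 - 12*y + 18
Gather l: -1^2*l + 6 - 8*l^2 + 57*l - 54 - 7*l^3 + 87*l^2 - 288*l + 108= -7*l^3 + 79*l^2 - 232*l + 60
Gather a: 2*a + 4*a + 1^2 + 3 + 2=6*a + 6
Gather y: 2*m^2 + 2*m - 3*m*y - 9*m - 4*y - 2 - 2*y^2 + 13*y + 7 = 2*m^2 - 7*m - 2*y^2 + y*(9 - 3*m) + 5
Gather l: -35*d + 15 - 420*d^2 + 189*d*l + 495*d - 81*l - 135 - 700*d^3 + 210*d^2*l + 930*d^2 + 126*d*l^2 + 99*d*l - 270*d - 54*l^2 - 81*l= -700*d^3 + 510*d^2 + 190*d + l^2*(126*d - 54) + l*(210*d^2 + 288*d - 162) - 120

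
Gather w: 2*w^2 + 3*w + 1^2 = 2*w^2 + 3*w + 1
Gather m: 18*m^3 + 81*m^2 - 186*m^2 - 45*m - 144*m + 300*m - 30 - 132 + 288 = 18*m^3 - 105*m^2 + 111*m + 126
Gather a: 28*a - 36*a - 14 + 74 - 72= -8*a - 12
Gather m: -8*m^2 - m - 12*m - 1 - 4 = -8*m^2 - 13*m - 5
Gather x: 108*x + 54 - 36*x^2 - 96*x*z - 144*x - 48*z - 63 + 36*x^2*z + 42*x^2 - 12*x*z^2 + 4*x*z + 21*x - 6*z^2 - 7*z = x^2*(36*z + 6) + x*(-12*z^2 - 92*z - 15) - 6*z^2 - 55*z - 9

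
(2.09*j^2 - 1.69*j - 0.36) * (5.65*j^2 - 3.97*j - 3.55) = 11.8085*j^4 - 17.8458*j^3 - 2.7442*j^2 + 7.4287*j + 1.278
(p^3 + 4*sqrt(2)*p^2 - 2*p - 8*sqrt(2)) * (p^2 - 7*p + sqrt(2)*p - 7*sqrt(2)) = p^5 - 7*p^4 + 5*sqrt(2)*p^4 - 35*sqrt(2)*p^3 + 6*p^3 - 42*p^2 - 10*sqrt(2)*p^2 - 16*p + 70*sqrt(2)*p + 112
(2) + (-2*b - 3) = -2*b - 1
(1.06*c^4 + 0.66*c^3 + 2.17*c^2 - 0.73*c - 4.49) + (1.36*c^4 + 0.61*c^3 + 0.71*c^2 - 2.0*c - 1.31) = 2.42*c^4 + 1.27*c^3 + 2.88*c^2 - 2.73*c - 5.8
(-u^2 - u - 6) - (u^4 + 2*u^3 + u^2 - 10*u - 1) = -u^4 - 2*u^3 - 2*u^2 + 9*u - 5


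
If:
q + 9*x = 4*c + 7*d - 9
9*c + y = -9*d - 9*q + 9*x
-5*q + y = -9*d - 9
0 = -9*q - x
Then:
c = -133*y/675 - 51/25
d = -68*y/675 - 21/25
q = 7*y/375 + 36/125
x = -21*y/125 - 324/125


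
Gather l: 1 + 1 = 2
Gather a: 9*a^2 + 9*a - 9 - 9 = 9*a^2 + 9*a - 18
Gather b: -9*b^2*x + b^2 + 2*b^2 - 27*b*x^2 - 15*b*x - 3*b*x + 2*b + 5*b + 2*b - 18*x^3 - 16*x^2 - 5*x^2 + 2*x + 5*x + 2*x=b^2*(3 - 9*x) + b*(-27*x^2 - 18*x + 9) - 18*x^3 - 21*x^2 + 9*x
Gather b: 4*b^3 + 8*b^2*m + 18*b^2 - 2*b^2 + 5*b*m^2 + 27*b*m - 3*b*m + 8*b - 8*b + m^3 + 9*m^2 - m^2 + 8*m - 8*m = 4*b^3 + b^2*(8*m + 16) + b*(5*m^2 + 24*m) + m^3 + 8*m^2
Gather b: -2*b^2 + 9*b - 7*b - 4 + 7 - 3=-2*b^2 + 2*b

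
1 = 1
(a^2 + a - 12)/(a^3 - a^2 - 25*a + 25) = (a^2 + a - 12)/(a^3 - a^2 - 25*a + 25)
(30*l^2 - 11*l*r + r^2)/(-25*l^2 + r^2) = (-6*l + r)/(5*l + r)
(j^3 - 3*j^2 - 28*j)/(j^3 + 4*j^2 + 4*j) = (j^2 - 3*j - 28)/(j^2 + 4*j + 4)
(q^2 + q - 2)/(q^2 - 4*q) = (q^2 + q - 2)/(q*(q - 4))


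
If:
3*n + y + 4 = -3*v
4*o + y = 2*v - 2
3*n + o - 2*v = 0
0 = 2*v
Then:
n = -2/15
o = 2/5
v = 0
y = -18/5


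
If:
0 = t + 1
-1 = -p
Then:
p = 1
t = -1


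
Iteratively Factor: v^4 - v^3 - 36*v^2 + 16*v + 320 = (v - 5)*(v^3 + 4*v^2 - 16*v - 64) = (v - 5)*(v + 4)*(v^2 - 16) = (v - 5)*(v - 4)*(v + 4)*(v + 4)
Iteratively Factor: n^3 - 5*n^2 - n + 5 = (n - 5)*(n^2 - 1) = (n - 5)*(n + 1)*(n - 1)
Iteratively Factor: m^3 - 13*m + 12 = (m - 3)*(m^2 + 3*m - 4) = (m - 3)*(m - 1)*(m + 4)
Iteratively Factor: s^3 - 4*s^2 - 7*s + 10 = (s + 2)*(s^2 - 6*s + 5) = (s - 5)*(s + 2)*(s - 1)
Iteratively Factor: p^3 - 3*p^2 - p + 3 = (p + 1)*(p^2 - 4*p + 3) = (p - 3)*(p + 1)*(p - 1)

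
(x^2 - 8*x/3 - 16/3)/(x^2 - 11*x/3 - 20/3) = (x - 4)/(x - 5)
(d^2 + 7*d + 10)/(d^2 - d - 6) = (d + 5)/(d - 3)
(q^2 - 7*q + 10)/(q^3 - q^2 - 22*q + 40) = (q - 5)/(q^2 + q - 20)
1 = 1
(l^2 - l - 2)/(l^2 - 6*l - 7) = (l - 2)/(l - 7)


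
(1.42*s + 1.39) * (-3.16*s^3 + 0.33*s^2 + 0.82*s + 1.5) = -4.4872*s^4 - 3.9238*s^3 + 1.6231*s^2 + 3.2698*s + 2.085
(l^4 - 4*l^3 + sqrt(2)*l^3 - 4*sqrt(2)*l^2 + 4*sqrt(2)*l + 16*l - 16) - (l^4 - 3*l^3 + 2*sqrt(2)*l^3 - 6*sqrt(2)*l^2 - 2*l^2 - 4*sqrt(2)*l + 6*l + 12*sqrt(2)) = -sqrt(2)*l^3 - l^3 + 2*l^2 + 2*sqrt(2)*l^2 + 10*l + 8*sqrt(2)*l - 12*sqrt(2) - 16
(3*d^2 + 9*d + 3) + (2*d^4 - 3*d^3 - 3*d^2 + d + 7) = 2*d^4 - 3*d^3 + 10*d + 10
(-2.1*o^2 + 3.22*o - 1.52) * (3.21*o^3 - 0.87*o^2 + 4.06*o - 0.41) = -6.741*o^5 + 12.1632*o^4 - 16.2066*o^3 + 15.2566*o^2 - 7.4914*o + 0.6232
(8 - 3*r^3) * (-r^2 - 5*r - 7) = 3*r^5 + 15*r^4 + 21*r^3 - 8*r^2 - 40*r - 56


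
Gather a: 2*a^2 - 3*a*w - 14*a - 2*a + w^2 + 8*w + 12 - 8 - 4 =2*a^2 + a*(-3*w - 16) + w^2 + 8*w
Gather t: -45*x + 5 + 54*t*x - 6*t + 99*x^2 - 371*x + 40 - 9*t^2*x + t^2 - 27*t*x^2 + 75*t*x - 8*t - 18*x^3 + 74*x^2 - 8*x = t^2*(1 - 9*x) + t*(-27*x^2 + 129*x - 14) - 18*x^3 + 173*x^2 - 424*x + 45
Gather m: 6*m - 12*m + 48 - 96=-6*m - 48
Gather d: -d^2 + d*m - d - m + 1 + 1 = -d^2 + d*(m - 1) - m + 2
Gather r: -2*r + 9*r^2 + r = 9*r^2 - r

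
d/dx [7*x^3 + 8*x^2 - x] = 21*x^2 + 16*x - 1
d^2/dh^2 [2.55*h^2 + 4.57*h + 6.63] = 5.10000000000000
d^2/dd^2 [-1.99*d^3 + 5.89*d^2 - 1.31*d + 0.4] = 11.78 - 11.94*d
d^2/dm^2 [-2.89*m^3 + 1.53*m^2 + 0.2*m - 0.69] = 3.06 - 17.34*m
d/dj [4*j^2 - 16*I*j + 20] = 8*j - 16*I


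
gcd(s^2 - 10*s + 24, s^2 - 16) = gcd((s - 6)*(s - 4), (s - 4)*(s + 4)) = s - 4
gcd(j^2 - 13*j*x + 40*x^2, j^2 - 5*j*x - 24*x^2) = -j + 8*x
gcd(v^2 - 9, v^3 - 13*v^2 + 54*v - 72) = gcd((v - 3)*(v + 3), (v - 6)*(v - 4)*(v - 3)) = v - 3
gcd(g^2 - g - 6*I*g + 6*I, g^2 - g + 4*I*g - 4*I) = g - 1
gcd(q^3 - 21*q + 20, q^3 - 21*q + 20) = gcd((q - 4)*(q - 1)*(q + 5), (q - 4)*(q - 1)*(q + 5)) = q^3 - 21*q + 20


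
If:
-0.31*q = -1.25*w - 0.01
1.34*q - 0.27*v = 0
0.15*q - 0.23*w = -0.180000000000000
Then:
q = -1.96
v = -9.71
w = -0.49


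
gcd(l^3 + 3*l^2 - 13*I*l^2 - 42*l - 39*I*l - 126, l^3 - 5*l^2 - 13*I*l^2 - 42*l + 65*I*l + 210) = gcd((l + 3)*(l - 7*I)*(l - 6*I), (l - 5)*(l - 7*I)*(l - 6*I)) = l^2 - 13*I*l - 42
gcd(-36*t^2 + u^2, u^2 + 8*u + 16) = 1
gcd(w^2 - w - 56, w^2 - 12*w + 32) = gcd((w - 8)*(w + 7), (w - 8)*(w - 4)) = w - 8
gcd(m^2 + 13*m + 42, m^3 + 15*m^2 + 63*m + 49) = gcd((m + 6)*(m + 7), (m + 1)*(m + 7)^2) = m + 7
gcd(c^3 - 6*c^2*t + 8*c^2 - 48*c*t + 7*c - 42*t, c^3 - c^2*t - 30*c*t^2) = -c + 6*t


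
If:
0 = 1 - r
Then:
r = 1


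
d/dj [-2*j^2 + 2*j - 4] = 2 - 4*j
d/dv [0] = 0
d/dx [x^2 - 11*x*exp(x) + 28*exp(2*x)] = -11*x*exp(x) + 2*x + 56*exp(2*x) - 11*exp(x)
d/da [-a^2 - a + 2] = -2*a - 1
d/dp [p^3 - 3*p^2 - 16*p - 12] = 3*p^2 - 6*p - 16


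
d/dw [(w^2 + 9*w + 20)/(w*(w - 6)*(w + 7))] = (-w^4 - 18*w^3 - 111*w^2 - 40*w + 840)/(w^2*(w^4 + 2*w^3 - 83*w^2 - 84*w + 1764))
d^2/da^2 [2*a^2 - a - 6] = 4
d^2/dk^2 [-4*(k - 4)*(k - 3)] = -8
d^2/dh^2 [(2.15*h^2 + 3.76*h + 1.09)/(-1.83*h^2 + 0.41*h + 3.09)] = (-28.410018*h^3 - 94.847436*h^2 - 122.66307*h - 44.223446)/(6.128487*h^6 - 4.119147*h^5 - 30.121434*h^4 + 13.841641*h^3 + 50.860782*h^2 - 11.744163*h - 29.503629)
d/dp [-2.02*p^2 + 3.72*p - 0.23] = 3.72 - 4.04*p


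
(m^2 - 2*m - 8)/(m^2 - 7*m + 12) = (m + 2)/(m - 3)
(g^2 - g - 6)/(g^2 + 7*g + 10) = (g - 3)/(g + 5)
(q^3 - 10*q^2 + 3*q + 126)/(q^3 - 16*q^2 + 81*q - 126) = (q + 3)/(q - 3)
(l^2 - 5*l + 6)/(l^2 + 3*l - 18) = (l - 2)/(l + 6)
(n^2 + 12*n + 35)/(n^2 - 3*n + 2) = (n^2 + 12*n + 35)/(n^2 - 3*n + 2)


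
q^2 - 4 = (q - 2)*(q + 2)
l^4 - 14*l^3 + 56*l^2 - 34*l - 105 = (l - 7)*(l - 5)*(l - 3)*(l + 1)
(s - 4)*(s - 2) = s^2 - 6*s + 8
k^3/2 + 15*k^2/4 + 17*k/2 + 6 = (k/2 + 1)*(k + 3/2)*(k + 4)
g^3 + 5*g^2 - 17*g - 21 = (g - 3)*(g + 1)*(g + 7)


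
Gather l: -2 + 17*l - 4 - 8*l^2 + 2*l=-8*l^2 + 19*l - 6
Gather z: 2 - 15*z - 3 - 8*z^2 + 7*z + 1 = -8*z^2 - 8*z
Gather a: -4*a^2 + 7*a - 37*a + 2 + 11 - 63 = -4*a^2 - 30*a - 50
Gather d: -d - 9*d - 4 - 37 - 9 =-10*d - 50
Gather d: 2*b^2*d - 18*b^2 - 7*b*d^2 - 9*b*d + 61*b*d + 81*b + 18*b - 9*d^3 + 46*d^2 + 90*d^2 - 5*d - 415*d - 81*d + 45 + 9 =-18*b^2 + 99*b - 9*d^3 + d^2*(136 - 7*b) + d*(2*b^2 + 52*b - 501) + 54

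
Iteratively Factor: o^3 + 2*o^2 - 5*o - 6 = (o + 1)*(o^2 + o - 6) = (o + 1)*(o + 3)*(o - 2)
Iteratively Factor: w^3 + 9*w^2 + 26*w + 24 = (w + 4)*(w^2 + 5*w + 6) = (w + 3)*(w + 4)*(w + 2)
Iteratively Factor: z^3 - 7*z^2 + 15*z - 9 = (z - 3)*(z^2 - 4*z + 3) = (z - 3)^2*(z - 1)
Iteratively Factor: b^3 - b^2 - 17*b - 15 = (b + 1)*(b^2 - 2*b - 15) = (b + 1)*(b + 3)*(b - 5)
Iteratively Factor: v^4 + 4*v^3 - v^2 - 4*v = (v)*(v^3 + 4*v^2 - v - 4) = v*(v - 1)*(v^2 + 5*v + 4) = v*(v - 1)*(v + 4)*(v + 1)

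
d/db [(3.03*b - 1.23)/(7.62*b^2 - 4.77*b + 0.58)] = (-23.0886*b^2 + 18.7452*b - 4.1097)/(58.0644*b^4 - 72.6948*b^3 + 31.5921*b^2 - 5.5332*b + 0.3364)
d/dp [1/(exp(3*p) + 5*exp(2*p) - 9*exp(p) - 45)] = (-3*exp(2*p) - 10*exp(p) + 9)*exp(p)/(exp(3*p) + 5*exp(2*p) - 9*exp(p) - 45)^2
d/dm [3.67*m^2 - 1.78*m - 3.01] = 7.34*m - 1.78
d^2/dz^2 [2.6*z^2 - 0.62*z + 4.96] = 5.20000000000000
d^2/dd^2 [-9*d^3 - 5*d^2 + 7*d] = -54*d - 10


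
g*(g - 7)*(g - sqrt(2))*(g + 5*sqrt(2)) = g^4 - 7*g^3 + 4*sqrt(2)*g^3 - 28*sqrt(2)*g^2 - 10*g^2 + 70*g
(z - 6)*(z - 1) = z^2 - 7*z + 6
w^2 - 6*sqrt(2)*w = w*(w - 6*sqrt(2))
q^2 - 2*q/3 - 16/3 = (q - 8/3)*(q + 2)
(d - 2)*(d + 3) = d^2 + d - 6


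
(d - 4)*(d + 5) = d^2 + d - 20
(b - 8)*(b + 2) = b^2 - 6*b - 16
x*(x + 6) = x^2 + 6*x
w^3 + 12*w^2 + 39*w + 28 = (w + 1)*(w + 4)*(w + 7)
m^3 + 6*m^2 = m^2*(m + 6)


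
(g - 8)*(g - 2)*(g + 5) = g^3 - 5*g^2 - 34*g + 80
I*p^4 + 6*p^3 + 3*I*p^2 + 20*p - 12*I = (p - 6*I)*(p - I)*(p + 2*I)*(I*p + 1)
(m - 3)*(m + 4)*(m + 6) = m^3 + 7*m^2 - 6*m - 72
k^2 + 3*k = k*(k + 3)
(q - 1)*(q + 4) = q^2 + 3*q - 4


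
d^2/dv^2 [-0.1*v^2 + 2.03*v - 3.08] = -0.200000000000000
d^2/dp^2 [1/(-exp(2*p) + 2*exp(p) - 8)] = 2*(-4*(1 - exp(p))^2*exp(p) + (2*exp(p) - 1)*(exp(2*p) - 2*exp(p) + 8))*exp(p)/(exp(2*p) - 2*exp(p) + 8)^3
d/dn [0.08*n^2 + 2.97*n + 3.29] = 0.16*n + 2.97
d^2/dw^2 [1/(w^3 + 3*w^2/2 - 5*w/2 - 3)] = 4*(-3*(2*w + 1)*(2*w^3 + 3*w^2 - 5*w - 6) + (6*w^2 + 6*w - 5)^2)/(2*w^3 + 3*w^2 - 5*w - 6)^3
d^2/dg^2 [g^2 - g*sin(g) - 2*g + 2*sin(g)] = g*sin(g) - 2*sqrt(2)*sin(g + pi/4) + 2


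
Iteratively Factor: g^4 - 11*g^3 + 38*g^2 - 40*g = (g - 5)*(g^3 - 6*g^2 + 8*g) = (g - 5)*(g - 4)*(g^2 - 2*g) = (g - 5)*(g - 4)*(g - 2)*(g)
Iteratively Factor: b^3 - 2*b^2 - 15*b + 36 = (b + 4)*(b^2 - 6*b + 9) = (b - 3)*(b + 4)*(b - 3)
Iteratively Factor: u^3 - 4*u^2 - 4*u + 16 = (u + 2)*(u^2 - 6*u + 8) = (u - 2)*(u + 2)*(u - 4)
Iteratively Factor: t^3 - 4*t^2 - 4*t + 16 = (t - 2)*(t^2 - 2*t - 8) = (t - 4)*(t - 2)*(t + 2)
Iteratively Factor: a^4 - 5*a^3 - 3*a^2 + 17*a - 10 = (a - 5)*(a^3 - 3*a + 2) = (a - 5)*(a - 1)*(a^2 + a - 2) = (a - 5)*(a - 1)*(a + 2)*(a - 1)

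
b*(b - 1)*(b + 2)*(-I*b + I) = -I*b^4 + 3*I*b^2 - 2*I*b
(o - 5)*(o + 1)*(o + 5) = o^3 + o^2 - 25*o - 25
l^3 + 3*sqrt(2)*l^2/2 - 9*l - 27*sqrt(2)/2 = (l - 3)*(l + 3)*(l + 3*sqrt(2)/2)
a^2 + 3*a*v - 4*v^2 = (a - v)*(a + 4*v)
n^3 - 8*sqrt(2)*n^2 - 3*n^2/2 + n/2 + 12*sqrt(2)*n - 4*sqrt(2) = (n - 1)*(n - 1/2)*(n - 8*sqrt(2))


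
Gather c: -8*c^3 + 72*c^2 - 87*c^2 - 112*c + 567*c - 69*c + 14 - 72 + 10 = -8*c^3 - 15*c^2 + 386*c - 48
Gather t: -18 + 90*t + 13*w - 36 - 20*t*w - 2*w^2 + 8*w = t*(90 - 20*w) - 2*w^2 + 21*w - 54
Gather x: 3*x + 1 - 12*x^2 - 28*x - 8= -12*x^2 - 25*x - 7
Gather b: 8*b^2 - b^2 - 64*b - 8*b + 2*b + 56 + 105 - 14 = 7*b^2 - 70*b + 147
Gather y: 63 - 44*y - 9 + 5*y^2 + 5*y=5*y^2 - 39*y + 54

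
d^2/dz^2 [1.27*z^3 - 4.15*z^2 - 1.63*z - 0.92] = 7.62*z - 8.3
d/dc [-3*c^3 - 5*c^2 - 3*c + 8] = -9*c^2 - 10*c - 3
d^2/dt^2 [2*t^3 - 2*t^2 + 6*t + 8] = 12*t - 4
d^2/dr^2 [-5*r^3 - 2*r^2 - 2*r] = -30*r - 4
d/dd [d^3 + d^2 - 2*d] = 3*d^2 + 2*d - 2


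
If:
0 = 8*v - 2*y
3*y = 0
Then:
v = 0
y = 0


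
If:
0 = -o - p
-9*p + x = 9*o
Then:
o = -p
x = 0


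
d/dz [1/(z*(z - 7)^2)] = (7 - 3*z)/(z^2*(z - 7)^3)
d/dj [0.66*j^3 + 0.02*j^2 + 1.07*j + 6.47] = 1.98*j^2 + 0.04*j + 1.07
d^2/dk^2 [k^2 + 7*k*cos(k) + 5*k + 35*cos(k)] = -7*k*cos(k) - 14*sin(k) - 35*cos(k) + 2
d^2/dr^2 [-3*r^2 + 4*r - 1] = -6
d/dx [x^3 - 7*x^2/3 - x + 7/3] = 3*x^2 - 14*x/3 - 1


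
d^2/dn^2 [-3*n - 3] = 0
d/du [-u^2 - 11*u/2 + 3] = -2*u - 11/2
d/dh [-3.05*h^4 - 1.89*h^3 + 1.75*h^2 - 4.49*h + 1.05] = -12.2*h^3 - 5.67*h^2 + 3.5*h - 4.49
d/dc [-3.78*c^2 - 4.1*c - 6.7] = -7.56*c - 4.1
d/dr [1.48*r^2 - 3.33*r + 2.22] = 2.96*r - 3.33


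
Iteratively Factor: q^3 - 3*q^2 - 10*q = (q)*(q^2 - 3*q - 10) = q*(q - 5)*(q + 2)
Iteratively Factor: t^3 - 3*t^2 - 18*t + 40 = (t - 5)*(t^2 + 2*t - 8) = (t - 5)*(t - 2)*(t + 4)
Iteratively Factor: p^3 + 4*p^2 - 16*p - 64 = (p + 4)*(p^2 - 16) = (p + 4)^2*(p - 4)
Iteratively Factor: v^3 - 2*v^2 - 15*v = (v - 5)*(v^2 + 3*v) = (v - 5)*(v + 3)*(v)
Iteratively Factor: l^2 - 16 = (l + 4)*(l - 4)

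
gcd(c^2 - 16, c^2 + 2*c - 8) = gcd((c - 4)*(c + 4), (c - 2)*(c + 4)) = c + 4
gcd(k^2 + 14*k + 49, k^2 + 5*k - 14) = k + 7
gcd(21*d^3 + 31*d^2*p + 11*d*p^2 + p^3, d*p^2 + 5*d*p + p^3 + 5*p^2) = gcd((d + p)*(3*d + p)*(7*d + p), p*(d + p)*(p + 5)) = d + p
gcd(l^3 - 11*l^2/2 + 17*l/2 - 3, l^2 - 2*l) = l - 2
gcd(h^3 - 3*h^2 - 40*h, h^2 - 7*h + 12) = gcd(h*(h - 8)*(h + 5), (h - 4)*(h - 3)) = 1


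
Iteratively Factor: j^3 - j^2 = (j)*(j^2 - j) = j*(j - 1)*(j)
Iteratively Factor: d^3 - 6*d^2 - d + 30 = (d - 5)*(d^2 - d - 6) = (d - 5)*(d + 2)*(d - 3)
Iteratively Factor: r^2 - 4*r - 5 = (r - 5)*(r + 1)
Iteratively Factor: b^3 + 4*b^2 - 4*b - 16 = (b + 4)*(b^2 - 4) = (b + 2)*(b + 4)*(b - 2)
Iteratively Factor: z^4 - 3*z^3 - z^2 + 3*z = (z + 1)*(z^3 - 4*z^2 + 3*z) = (z - 1)*(z + 1)*(z^2 - 3*z) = z*(z - 1)*(z + 1)*(z - 3)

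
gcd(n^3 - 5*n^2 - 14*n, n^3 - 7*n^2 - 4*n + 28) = n^2 - 5*n - 14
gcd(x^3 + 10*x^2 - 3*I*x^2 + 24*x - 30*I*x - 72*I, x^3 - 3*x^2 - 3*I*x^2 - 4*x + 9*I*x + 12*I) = x - 3*I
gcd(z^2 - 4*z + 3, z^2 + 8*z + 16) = 1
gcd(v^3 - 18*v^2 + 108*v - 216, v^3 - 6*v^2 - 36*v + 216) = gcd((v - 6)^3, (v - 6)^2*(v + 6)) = v^2 - 12*v + 36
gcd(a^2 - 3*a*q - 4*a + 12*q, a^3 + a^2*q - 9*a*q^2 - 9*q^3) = -a + 3*q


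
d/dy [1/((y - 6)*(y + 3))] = (3 - 2*y)/(y^4 - 6*y^3 - 27*y^2 + 108*y + 324)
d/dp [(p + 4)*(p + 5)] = 2*p + 9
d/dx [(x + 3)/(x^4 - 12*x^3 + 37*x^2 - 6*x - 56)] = (x^4 - 12*x^3 + 37*x^2 - 6*x - 2*(x + 3)*(2*x^3 - 18*x^2 + 37*x - 3) - 56)/(-x^4 + 12*x^3 - 37*x^2 + 6*x + 56)^2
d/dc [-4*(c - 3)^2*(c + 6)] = 108 - 12*c^2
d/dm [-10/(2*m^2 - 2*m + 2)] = 5*(2*m - 1)/(m^2 - m + 1)^2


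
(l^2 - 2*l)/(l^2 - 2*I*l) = (l - 2)/(l - 2*I)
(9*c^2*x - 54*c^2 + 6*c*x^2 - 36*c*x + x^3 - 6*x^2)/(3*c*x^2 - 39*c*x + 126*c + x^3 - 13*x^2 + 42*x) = (3*c + x)/(x - 7)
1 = 1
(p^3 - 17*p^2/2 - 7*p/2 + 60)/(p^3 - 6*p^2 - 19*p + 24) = (2*p^2 - p - 15)/(2*(p^2 + 2*p - 3))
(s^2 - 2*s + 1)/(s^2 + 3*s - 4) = (s - 1)/(s + 4)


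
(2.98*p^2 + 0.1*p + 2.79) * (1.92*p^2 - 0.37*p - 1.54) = 5.7216*p^4 - 0.9106*p^3 + 0.7306*p^2 - 1.1863*p - 4.2966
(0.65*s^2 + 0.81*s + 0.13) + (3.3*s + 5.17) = 0.65*s^2 + 4.11*s + 5.3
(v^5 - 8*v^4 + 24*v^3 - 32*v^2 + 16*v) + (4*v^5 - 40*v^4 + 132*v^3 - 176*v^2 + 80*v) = 5*v^5 - 48*v^4 + 156*v^3 - 208*v^2 + 96*v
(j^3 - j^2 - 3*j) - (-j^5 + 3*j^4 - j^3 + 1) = j^5 - 3*j^4 + 2*j^3 - j^2 - 3*j - 1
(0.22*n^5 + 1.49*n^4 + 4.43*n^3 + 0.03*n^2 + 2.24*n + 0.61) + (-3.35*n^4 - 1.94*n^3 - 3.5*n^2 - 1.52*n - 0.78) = 0.22*n^5 - 1.86*n^4 + 2.49*n^3 - 3.47*n^2 + 0.72*n - 0.17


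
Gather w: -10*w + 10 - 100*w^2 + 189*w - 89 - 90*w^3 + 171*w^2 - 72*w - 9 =-90*w^3 + 71*w^2 + 107*w - 88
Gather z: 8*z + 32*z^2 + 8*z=32*z^2 + 16*z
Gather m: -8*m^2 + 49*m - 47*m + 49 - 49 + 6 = -8*m^2 + 2*m + 6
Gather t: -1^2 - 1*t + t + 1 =0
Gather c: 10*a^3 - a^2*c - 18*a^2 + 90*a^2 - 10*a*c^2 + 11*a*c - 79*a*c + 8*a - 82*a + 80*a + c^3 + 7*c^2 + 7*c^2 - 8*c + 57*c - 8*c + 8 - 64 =10*a^3 + 72*a^2 + 6*a + c^3 + c^2*(14 - 10*a) + c*(-a^2 - 68*a + 41) - 56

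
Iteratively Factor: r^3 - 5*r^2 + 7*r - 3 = (r - 3)*(r^2 - 2*r + 1) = (r - 3)*(r - 1)*(r - 1)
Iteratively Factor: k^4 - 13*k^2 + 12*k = (k - 1)*(k^3 + k^2 - 12*k) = (k - 3)*(k - 1)*(k^2 + 4*k) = (k - 3)*(k - 1)*(k + 4)*(k)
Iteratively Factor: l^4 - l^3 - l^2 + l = (l + 1)*(l^3 - 2*l^2 + l) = (l - 1)*(l + 1)*(l^2 - l) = l*(l - 1)*(l + 1)*(l - 1)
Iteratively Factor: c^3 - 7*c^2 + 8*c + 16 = (c - 4)*(c^2 - 3*c - 4) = (c - 4)*(c + 1)*(c - 4)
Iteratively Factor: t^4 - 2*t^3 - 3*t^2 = (t)*(t^3 - 2*t^2 - 3*t) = t*(t - 3)*(t^2 + t) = t^2*(t - 3)*(t + 1)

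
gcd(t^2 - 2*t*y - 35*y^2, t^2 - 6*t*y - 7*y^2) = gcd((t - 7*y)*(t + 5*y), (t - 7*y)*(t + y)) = -t + 7*y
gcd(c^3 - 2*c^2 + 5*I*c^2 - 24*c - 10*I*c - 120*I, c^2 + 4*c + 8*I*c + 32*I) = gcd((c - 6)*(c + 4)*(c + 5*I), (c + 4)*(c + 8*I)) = c + 4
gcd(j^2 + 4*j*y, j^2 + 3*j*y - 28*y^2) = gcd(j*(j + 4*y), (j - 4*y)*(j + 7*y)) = 1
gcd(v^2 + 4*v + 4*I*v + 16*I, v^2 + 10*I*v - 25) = 1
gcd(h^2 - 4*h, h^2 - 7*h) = h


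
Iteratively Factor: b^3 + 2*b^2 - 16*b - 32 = (b + 2)*(b^2 - 16) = (b + 2)*(b + 4)*(b - 4)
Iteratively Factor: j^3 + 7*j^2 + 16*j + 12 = (j + 3)*(j^2 + 4*j + 4) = (j + 2)*(j + 3)*(j + 2)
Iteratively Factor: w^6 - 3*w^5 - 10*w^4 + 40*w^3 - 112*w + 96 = (w - 2)*(w^5 - w^4 - 12*w^3 + 16*w^2 + 32*w - 48) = (w - 2)*(w + 2)*(w^4 - 3*w^3 - 6*w^2 + 28*w - 24) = (w - 2)*(w + 2)*(w + 3)*(w^3 - 6*w^2 + 12*w - 8) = (w - 2)^2*(w + 2)*(w + 3)*(w^2 - 4*w + 4) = (w - 2)^3*(w + 2)*(w + 3)*(w - 2)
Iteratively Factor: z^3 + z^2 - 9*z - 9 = (z + 3)*(z^2 - 2*z - 3) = (z - 3)*(z + 3)*(z + 1)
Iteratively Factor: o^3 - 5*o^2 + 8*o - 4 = (o - 1)*(o^2 - 4*o + 4) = (o - 2)*(o - 1)*(o - 2)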